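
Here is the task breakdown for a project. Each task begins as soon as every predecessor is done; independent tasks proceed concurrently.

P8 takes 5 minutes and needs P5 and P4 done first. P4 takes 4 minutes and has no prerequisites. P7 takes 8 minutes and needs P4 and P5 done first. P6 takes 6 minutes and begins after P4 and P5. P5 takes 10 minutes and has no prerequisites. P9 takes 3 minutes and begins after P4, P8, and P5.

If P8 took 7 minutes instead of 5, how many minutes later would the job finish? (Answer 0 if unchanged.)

2

Baseline: P5→P8→P9 = 10+5+3 = 18 → 18 minutes.
P8 lies on that path, so at 7 minutes the path becomes 20 minutes.
That remains the longest chain; total 20 minutes.
Change in finish: 20 − 18 = +2 minutes.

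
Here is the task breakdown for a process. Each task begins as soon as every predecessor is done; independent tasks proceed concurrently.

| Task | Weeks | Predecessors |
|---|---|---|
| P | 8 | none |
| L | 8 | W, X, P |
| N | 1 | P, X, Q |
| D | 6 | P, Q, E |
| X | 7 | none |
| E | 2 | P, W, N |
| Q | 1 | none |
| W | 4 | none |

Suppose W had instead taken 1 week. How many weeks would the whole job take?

Critical path before the change: P→N→E→D = 8+1+2+6 = 17 giving 17 weeks.
The longest path through W is only 12 weeks, so W has float 5.
No other chain overtakes it, so the finish is 17 weeks.

17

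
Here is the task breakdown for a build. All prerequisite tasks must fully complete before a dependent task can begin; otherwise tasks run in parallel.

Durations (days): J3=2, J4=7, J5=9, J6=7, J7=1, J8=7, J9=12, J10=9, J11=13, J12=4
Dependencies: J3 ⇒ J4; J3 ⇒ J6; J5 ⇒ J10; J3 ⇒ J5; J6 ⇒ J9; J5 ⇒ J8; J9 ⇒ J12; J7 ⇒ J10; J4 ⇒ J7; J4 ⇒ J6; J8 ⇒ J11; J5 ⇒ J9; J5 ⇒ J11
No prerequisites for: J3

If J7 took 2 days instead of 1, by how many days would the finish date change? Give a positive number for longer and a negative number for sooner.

0

Actual critical path: J3→J4→J6→J9→J12 = 2+7+7+12+4 = 32 ⇒ 32 days.
J7 is off the critical path — its longest chain is 19 days, giving 13 of slack.
No other chain overtakes it, so the finish is 32 days.
Change in finish: 32 − 32 = +0 days.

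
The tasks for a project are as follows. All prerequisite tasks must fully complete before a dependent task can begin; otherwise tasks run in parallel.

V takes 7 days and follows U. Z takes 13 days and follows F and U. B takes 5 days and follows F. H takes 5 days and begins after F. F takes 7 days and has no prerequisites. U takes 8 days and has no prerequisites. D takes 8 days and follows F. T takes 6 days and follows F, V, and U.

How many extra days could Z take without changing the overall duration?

0

Critical path: U→Z = 8+13 = 21, so the finish is 21 days.
Z finishes as early as 21 and must finish by 21.
Float = 21 − 21 = 0.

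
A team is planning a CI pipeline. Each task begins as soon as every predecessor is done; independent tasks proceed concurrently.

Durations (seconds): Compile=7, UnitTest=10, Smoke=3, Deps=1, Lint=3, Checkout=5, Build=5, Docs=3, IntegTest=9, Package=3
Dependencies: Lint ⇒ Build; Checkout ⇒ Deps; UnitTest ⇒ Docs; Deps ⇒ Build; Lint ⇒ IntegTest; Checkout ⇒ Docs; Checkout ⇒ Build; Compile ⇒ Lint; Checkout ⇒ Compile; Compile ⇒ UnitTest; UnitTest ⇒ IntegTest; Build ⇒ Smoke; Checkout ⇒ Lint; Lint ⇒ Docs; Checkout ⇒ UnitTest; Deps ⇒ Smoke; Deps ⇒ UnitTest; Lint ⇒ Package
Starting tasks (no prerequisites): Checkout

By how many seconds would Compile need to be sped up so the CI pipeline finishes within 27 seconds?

4

Current finish: 31 seconds; target: 27.
Compile is on every critical path, so each second cut from Compile cuts the finish by one (this holds down to a finish of 25).
Need 31 − 27 = 4 seconds off Compile → Compile becomes 3 seconds, finish becomes 27.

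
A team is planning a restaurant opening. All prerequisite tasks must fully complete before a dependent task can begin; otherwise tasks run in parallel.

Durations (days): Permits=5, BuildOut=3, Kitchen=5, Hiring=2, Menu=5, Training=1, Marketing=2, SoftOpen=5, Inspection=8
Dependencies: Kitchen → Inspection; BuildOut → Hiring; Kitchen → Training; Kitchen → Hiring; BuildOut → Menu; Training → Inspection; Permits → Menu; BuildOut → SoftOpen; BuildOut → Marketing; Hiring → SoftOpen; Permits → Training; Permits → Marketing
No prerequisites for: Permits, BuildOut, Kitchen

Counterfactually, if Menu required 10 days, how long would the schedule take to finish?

The binding path is Permits→Training→Inspection = 5+1+8 = 14; finish at 14 days.
Menu is off the critical path — its longest chain is 10 days, giving 4 of slack.
New critical path: Permits→Menu = 5+10 = 15 ⇒ 15 days.

15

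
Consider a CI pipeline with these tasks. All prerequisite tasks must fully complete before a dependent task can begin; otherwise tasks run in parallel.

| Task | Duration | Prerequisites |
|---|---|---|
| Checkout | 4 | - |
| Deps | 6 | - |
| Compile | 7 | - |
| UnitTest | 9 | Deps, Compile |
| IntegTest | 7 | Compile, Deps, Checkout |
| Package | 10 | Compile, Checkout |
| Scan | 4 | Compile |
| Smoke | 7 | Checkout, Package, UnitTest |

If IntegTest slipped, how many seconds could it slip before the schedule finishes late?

10

Compile→Package→Smoke = 7+10+7 = 24 sets the makespan at 24 seconds.
IntegTest finishes as early as 14 and must finish by 24.
Slack of IntegTest = 17 − 7 = 10 seconds.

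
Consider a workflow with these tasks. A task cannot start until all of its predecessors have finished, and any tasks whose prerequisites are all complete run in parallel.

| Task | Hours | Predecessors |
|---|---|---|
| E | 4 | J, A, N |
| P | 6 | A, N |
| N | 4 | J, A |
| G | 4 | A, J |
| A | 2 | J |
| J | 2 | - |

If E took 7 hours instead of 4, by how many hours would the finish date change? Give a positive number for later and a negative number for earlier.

The binding path is J→A→N→P = 2+2+4+6 = 14; finish at 14 hours.
E is off the critical path — its longest chain is 12 hours, giving 2 of slack.
The binding chain switches to J→A→N→E = 2+2+4+7 = 15; finish 15 hours.
Change in finish: 15 − 14 = +1 hours.

1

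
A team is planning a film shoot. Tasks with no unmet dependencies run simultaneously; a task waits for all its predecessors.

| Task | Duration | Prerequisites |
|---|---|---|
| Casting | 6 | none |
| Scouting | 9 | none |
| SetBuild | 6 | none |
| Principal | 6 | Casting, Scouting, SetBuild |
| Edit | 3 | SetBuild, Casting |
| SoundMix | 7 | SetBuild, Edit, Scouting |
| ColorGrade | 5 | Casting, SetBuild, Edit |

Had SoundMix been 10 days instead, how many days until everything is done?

19

Actual critical path: Casting→Edit→SoundMix = 6+3+7 = 16 ⇒ 16 days.
SoundMix is on the critical path; changing it to 10 makes that path 19 days.
No other chain overtakes it, so the finish is 19 days.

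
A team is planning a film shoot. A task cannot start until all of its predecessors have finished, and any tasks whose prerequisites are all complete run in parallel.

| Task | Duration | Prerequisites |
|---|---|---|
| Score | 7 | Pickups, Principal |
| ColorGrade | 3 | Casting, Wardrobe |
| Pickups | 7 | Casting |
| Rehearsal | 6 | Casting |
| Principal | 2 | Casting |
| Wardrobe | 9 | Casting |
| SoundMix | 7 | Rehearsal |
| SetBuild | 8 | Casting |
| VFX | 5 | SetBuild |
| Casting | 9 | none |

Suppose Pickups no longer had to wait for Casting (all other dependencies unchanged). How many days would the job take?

With the dependency in place, Casting→Pickups→Score = 9+7+7 = 23 sets the finish at 23 days.
Without Casting→Pickups, Pickups's earliest start moves from 9 to 0.
The longest chain is now Casting→SetBuild→VFX = 9+8+5 = 22, so the job takes 22 days.

22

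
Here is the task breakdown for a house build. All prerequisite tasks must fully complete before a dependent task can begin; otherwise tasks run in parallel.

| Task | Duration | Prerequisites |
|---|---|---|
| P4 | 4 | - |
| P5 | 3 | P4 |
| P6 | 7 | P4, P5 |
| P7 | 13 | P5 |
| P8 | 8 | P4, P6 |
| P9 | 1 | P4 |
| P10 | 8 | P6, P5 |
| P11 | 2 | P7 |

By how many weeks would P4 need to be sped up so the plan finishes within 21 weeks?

1

Current finish: 22 weeks; target: 21.
P4 is on every critical path, so each week cut from P4 cuts the finish by one (this holds down to a finish of 19).
Need 22 − 21 = 1 week off P4 → P4 becomes 3 weeks, finish becomes 21.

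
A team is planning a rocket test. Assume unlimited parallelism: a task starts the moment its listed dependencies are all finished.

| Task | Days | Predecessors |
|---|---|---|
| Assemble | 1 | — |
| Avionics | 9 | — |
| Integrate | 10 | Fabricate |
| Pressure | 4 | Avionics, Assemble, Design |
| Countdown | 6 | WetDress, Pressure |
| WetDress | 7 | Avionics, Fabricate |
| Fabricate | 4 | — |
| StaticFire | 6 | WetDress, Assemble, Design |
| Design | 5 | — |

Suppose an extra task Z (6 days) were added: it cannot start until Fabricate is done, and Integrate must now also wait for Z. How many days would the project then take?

Originally the project takes 22 days.
With Z inserted, Integrate now waits for max(Fabricate, Z).
New critical path: Avionics→WetDress→StaticFire = 9+7+6 = 22 ⇒ 22 days.

22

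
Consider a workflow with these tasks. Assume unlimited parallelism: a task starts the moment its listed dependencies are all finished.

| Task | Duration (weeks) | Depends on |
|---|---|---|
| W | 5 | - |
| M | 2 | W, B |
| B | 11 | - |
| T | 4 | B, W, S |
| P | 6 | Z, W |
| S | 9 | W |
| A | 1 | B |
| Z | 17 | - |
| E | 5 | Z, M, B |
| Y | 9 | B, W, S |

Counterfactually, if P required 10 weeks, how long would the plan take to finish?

27

Actual critical path: Z→P = 17+6 = 23 ⇒ 23 weeks.
P is on the critical path; changing it to 10 makes that path 27 weeks.
The critical path is still Z→P; finish is now 27 weeks.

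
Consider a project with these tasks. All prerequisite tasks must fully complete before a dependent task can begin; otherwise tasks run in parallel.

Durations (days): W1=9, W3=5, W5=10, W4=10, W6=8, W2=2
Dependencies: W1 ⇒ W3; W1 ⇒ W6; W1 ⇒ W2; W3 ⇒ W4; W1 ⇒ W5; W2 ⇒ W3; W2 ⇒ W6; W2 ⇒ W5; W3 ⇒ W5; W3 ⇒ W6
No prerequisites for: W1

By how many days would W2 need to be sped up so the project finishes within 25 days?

1

Current finish: 26 days; target: 25.
W2 is on every critical path, so each day cut from W2 cuts the finish by one (this holds down to a finish of 25).
Need 26 − 25 = 1 day off W2 → W2 becomes 1 day, finish becomes 25.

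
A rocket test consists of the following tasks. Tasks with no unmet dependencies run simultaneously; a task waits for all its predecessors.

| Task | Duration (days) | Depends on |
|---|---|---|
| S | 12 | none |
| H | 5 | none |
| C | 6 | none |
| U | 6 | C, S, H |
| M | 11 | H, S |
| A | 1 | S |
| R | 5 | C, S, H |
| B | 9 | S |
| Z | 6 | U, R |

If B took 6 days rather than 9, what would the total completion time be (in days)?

24

Actual critical path: S→U→Z = 12+6+6 = 24 ⇒ 24 days.
B is off the critical path — its longest chain is 21 days, giving 3 of slack.
No other chain overtakes it, so the finish is 24 days.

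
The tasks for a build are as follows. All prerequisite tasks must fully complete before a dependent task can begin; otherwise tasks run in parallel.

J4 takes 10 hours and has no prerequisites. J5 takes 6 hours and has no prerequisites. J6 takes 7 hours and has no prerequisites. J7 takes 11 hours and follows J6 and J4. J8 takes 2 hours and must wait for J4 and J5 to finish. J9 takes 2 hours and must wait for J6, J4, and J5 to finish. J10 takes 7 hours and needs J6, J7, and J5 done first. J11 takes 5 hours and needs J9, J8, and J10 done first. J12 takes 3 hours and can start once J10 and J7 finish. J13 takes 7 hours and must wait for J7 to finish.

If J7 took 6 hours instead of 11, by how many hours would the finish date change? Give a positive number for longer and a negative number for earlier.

-5

As given, the longest chain is J4→J7→J10→J11 = 10+11+7+5 = 33, so the finish is 33 hours.
J7 lies on that path, so at 6 hours the path becomes 28 hours.
The critical path is still J4→J7→J10→J11; finish is now 28 hours.
Change in finish: 28 − 33 = -5 hours.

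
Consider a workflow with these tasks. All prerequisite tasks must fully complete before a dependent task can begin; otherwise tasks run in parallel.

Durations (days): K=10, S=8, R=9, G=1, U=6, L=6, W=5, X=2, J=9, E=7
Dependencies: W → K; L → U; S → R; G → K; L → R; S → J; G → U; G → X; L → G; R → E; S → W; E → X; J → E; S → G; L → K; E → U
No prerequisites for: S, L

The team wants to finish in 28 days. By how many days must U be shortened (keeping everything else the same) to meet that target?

Current finish: 30 days; target: 28.
U is on every critical path, so each day cut from U cuts the finish by one (this holds down to a finish of 26).
Need 30 − 28 = 2 days off U → U becomes 4 days, finish becomes 28.

2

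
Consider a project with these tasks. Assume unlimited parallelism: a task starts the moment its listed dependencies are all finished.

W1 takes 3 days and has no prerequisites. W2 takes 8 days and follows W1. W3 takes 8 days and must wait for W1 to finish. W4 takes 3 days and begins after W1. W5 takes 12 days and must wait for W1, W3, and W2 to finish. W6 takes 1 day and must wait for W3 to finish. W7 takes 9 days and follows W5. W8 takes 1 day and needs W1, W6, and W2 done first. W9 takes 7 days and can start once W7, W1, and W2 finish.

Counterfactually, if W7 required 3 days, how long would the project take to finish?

33

Actual critical path: W1→W2→W5→W7→W9 = 3+8+12+9+7 = 39 ⇒ 39 days.
W7 is on the critical path; changing it to 3 makes that path 33 days.
The critical path is still W1→W2→W5→W7→W9; finish is now 33 days.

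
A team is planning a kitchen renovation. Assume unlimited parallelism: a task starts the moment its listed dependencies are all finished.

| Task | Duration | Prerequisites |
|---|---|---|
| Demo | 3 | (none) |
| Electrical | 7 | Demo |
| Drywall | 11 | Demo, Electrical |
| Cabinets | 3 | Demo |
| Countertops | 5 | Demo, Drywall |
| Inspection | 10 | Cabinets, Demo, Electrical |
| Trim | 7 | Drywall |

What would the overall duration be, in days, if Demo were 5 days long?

Critical path before the change: Demo→Electrical→Drywall→Trim = 3+7+11+7 = 28 giving 28 days.
Since Demo is critical, the +2 change carries straight to that chain (now 30 days).
That remains the longest chain; total 30 days.

30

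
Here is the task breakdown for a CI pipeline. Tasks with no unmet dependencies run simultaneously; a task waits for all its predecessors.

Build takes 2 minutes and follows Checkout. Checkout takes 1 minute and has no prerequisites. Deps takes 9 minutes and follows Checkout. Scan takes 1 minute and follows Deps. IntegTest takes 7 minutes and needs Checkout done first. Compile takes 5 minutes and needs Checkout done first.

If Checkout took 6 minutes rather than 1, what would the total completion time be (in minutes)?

16

The binding path is Checkout→Deps→Scan = 1+9+1 = 11; finish at 11 minutes.
Checkout lies on that path, so at 6 minutes the path becomes 16 minutes.
The critical path is still Checkout→Deps→Scan; finish is now 16 minutes.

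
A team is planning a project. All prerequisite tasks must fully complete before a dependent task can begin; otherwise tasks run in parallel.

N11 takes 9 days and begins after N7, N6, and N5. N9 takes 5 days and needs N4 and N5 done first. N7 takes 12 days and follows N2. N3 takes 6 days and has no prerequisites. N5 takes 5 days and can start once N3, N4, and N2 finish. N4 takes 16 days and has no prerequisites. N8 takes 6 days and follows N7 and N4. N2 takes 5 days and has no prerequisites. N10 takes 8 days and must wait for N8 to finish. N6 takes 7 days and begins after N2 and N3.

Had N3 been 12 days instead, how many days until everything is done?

Actual critical path: N2→N7→N8→N10 = 5+12+6+8 = 31 ⇒ 31 days.
N3 has 9 days of float (longest path through it is 22).
The critical path is still N2→N7→N8→N10; finish is now 31 days.

31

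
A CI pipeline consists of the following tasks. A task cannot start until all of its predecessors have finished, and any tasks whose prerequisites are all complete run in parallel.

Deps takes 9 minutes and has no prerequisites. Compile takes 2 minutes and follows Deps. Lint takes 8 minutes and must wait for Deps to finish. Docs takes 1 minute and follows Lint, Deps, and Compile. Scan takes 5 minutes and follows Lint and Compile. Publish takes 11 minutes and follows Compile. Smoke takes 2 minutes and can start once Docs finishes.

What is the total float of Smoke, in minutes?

The longest chain is Deps→Compile→Publish = 9+2+11 = 22; overall finish 22 minutes.
Smoke finishes as early as 20 and must finish by 22.
Slack of Smoke = 20 − 18 = 2 minutes.

2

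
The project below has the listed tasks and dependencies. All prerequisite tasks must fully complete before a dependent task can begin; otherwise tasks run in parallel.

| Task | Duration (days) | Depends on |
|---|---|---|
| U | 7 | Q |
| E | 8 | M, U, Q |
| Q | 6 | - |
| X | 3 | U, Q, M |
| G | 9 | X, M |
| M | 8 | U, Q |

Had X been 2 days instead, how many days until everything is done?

32

Baseline: Q→U→M→X→G = 6+7+8+3+9 = 33 → 33 days.
X is on the critical path; changing it to 2 makes that path 32 days.
That remains the longest chain; total 32 days.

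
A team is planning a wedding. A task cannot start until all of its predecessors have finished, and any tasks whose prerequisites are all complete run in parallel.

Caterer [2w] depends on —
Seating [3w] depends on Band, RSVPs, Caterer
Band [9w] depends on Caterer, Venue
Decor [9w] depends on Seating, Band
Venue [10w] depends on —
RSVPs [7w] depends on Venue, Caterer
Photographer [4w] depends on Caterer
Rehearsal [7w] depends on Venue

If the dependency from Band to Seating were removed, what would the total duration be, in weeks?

Original critical path: Venue→Band→Seating→Decor = 10+9+3+9 = 31 ⇒ 31 weeks.
Without Band→Seating, Seating's earliest start moves from 19 to 17.
The longest chain is now Venue→RSVPs→Seating→Decor = 10+7+3+9 = 29, so the wedding takes 29 weeks.

29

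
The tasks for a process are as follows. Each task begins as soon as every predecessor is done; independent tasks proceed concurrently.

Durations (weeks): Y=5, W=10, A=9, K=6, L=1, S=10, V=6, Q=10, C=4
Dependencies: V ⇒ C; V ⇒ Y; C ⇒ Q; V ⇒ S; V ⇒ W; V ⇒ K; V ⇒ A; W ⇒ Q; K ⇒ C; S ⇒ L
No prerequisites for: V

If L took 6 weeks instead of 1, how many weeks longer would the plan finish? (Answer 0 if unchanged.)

0

Baseline: V→W→Q = 6+10+10 = 26 → 26 weeks.
The longest path through L is only 17 weeks, so L has float 9.
That remains the longest chain; total 26 weeks.
Change in finish: 26 − 26 = +0 weeks.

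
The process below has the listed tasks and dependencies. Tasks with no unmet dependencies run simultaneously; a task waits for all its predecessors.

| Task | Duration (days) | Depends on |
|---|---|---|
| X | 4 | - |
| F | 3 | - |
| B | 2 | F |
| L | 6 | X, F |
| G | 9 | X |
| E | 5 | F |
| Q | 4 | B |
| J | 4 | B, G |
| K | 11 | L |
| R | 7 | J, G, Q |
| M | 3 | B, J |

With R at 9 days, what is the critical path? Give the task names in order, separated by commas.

As given, the longest chain is X→G→J→R = 4+9+4+7 = 24, so the finish is 24 days.
R lies on that path, so at 9 days the path becomes 26 days.
The critical path is still X→G→J→R; finish is now 26 days.

X, G, J, R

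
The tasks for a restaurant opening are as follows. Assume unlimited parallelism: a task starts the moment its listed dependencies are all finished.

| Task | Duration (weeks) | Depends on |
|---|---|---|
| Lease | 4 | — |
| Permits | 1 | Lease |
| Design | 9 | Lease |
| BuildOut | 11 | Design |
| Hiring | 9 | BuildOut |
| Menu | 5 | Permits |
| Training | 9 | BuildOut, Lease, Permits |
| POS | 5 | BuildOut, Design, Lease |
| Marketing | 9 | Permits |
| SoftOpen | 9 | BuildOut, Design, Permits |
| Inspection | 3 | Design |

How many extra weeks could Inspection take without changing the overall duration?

Critical path: Lease→Design→BuildOut→Hiring = 4+9+11+9 = 33, so the finish is 33 weeks.
Longest path through Inspection: 16 weeks (earliest finish 16, latest finish 33).
Float = 33 − 16 = 17.

17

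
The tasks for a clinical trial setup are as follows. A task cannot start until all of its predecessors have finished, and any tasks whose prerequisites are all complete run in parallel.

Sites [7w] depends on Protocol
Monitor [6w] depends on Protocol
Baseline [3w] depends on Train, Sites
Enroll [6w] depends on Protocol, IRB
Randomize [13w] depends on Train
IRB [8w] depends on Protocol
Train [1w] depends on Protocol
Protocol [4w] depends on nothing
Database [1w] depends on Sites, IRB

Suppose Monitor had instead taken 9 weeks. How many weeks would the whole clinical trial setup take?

Critical path before the change: Protocol→IRB→Enroll = 4+8+6 = 18 giving 18 weeks.
The longest path through Monitor is only 10 weeks, so Monitor has float 8.
No other chain overtakes it, so the finish is 18 weeks.

18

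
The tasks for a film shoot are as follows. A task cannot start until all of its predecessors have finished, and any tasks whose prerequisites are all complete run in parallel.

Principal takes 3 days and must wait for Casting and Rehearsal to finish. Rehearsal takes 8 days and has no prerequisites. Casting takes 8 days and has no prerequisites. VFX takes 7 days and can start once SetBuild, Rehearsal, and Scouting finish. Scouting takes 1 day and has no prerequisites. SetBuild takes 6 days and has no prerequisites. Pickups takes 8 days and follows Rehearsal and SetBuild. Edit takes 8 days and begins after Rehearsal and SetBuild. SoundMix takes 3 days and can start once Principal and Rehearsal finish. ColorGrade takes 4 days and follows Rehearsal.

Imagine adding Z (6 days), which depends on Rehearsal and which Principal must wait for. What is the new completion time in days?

Originally the plan takes 16 days.
With Z inserted, Principal now waits for max(Casting, Rehearsal, Z).
New critical path: Rehearsal→Z→Principal→SoundMix = 8+6+3+3 = 20 ⇒ 20 days.

20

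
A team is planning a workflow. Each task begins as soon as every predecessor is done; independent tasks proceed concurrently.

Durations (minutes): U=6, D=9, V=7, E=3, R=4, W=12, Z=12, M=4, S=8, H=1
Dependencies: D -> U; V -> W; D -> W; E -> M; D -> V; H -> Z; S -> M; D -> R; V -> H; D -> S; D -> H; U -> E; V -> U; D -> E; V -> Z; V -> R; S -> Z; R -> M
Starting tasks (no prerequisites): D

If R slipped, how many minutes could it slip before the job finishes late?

D→V→U→E→M = 9+7+6+3+4 = 29 sets the makespan at 29 minutes.
R finishes as early as 20 and must finish by 25.
So R can slip 25 − 20 = 5 minutes.

5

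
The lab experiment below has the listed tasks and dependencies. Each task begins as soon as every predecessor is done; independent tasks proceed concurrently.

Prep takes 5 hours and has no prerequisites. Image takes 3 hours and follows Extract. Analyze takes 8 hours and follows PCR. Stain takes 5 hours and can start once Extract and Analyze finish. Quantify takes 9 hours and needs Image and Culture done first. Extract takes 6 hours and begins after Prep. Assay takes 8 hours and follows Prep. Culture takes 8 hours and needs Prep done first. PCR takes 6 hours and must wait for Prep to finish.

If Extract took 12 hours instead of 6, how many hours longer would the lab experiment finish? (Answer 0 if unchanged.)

Baseline: Prep→PCR→Analyze→Stain = 5+6+8+5 = 24 → 24 hours.
Extract is off the critical path — its longest chain is 23 hours, giving 1 of slack.
New critical path: Prep→Extract→Image→Quantify = 5+12+3+9 = 29 ⇒ 29 hours.
Change in finish: 29 − 24 = +5 hours.

5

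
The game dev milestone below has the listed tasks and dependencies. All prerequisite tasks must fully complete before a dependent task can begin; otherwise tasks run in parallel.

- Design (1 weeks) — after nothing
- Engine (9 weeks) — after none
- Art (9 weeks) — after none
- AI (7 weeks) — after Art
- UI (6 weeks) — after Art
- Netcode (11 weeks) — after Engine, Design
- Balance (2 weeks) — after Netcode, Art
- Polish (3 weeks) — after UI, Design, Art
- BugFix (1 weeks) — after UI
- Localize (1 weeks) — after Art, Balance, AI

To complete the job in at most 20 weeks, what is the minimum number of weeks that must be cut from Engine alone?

3

Current finish: 23 weeks; target: 20.
Engine is on every critical path, so each week cut from Engine cuts the finish by one (this holds down to a finish of 18).
Need 23 − 20 = 3 weeks off Engine → Engine becomes 6 weeks, finish becomes 20.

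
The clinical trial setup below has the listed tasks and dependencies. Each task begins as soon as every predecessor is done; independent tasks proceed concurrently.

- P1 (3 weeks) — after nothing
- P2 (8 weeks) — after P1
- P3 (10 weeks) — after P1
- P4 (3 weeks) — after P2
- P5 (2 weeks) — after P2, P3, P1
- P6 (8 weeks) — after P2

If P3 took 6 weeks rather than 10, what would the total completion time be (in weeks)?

19

Actual critical path: P1→P2→P6 = 3+8+8 = 19 ⇒ 19 weeks.
P3 is off the critical path — its longest chain is 15 weeks, giving 4 of slack.
No other chain overtakes it, so the finish is 19 weeks.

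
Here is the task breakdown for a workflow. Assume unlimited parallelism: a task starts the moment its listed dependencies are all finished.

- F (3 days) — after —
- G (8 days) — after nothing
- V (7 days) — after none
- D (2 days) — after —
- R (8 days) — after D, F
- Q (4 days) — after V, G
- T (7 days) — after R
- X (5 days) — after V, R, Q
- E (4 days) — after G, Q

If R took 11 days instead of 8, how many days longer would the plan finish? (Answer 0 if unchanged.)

3

The binding path is F→R→T = 3+8+7 = 18; finish at 18 days.
Since R is critical, the +3 change carries straight to that chain (now 21 days).
That remains the longest chain; total 21 days.
Change in finish: 21 − 18 = +3 days.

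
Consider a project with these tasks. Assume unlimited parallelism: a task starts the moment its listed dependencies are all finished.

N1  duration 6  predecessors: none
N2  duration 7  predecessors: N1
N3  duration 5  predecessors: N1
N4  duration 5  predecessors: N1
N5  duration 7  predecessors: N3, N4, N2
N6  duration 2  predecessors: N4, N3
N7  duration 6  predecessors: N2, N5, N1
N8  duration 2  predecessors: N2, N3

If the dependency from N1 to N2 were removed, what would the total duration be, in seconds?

Before: longest chain N1→N2→N5→N7 = 6+7+7+6 = 26, finish 26.
Without N1→N2, N2's earliest start moves from 6 to 0.
After: N1→N3→N5→N7 = 6+5+7+6 = 24 → 24 seconds.

24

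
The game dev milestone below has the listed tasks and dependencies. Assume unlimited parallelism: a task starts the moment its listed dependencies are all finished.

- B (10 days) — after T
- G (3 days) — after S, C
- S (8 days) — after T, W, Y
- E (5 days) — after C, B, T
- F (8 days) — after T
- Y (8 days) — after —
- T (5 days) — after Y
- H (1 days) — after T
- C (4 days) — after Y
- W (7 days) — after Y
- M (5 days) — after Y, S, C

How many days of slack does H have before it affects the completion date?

14

Critical path: Y→W→S→M = 8+7+8+5 = 28, so the finish is 28 days.
Longest path through H: 14 days (earliest finish 14, latest finish 28).
Slack of H = 27 − 13 = 14 days.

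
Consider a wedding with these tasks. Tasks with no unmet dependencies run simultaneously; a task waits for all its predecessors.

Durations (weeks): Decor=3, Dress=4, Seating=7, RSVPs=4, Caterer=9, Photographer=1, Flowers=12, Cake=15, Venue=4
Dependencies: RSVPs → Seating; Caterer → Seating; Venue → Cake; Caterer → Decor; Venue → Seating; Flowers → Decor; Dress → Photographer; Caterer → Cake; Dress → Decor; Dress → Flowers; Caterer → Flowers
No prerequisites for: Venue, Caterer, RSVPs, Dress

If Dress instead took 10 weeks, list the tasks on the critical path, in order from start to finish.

Dress, Flowers, Decor

Baseline: Caterer→Flowers→Decor = 9+12+3 = 24 → 24 weeks.
Dress is off the critical path — its longest chain is 19 weeks, giving 5 of slack.
Now Dress→Flowers→Decor = 10+12+3 = 25 is longest, so the finish becomes 25 weeks.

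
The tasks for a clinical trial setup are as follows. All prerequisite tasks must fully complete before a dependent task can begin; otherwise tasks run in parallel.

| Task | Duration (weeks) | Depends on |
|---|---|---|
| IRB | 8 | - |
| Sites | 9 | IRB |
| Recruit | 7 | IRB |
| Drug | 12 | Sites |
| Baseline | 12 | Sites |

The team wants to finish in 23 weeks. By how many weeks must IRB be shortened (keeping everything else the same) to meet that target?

6

Current finish: 29 weeks; target: 23.
IRB is on every critical path, so each week cut from IRB cuts the finish by one (this holds down to a finish of 22).
Need 29 − 23 = 6 weeks off IRB → IRB becomes 2 weeks, finish becomes 23.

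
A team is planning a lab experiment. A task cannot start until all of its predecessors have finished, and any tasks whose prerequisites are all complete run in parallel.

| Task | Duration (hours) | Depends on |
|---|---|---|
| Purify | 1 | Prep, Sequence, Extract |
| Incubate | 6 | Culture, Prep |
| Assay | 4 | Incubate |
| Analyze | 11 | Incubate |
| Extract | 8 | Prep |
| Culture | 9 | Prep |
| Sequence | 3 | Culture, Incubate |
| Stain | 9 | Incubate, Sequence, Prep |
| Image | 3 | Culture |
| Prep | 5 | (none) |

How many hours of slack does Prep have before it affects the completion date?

Critical path: Prep→Culture→Incubate→Sequence→Stain = 5+9+6+3+9 = 32, so the finish is 32 hours.
The longest chain containing Prep totals 32 hours.
So Prep can slip 5 − 5 = 0 hours.

0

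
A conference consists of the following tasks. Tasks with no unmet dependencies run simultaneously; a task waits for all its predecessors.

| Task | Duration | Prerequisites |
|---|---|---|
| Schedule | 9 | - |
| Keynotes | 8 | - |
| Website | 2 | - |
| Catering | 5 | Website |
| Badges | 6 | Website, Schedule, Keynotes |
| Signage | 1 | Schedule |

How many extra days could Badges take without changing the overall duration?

Schedule→Badges = 9+6 = 15 sets the makespan at 15 days.
Longest path through Badges: 15 days (earliest finish 15, latest finish 15).
Slack of Badges = 9 − 9 = 0 days.

0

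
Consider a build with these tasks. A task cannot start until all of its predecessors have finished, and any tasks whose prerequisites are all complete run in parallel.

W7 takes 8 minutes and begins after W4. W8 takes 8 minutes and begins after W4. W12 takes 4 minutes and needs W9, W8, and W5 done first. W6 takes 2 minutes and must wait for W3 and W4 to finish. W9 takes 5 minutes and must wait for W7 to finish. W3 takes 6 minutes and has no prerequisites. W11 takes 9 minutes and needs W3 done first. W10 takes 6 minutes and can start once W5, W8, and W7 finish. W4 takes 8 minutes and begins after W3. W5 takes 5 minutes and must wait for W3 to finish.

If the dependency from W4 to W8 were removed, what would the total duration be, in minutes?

31

With the dependency in place, W3→W4→W7→W9→W12 = 6+8+8+5+4 = 31 sets the finish at 31 minutes.
Without W4→W8, W8's earliest start moves from 14 to 0.
New critical path: W3→W4→W7→W9→W12 = 6+8+8+5+4 = 31 ⇒ 31 minutes.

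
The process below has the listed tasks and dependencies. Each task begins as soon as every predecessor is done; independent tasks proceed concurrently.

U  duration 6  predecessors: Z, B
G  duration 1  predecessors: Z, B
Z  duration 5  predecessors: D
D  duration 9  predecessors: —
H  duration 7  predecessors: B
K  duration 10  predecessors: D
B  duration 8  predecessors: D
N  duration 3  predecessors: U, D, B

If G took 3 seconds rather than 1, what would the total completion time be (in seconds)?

26

As given, the longest chain is D→B→U→N = 9+8+6+3 = 26, so the finish is 26 seconds.
G has 8 seconds of float (longest path through it is 18).
The critical path is still D→B→U→N; finish is now 26 seconds.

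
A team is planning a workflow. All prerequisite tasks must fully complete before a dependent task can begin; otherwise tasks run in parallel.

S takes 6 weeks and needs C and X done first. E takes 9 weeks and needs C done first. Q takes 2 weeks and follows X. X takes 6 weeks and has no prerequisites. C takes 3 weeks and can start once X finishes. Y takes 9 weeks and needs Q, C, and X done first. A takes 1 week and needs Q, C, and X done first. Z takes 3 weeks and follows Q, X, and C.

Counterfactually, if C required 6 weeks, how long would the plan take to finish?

21

Critical path before the change: X→C→E = 6+3+9 = 18 giving 18 weeks.
Since C is critical, the +3 change carries straight to that chain (now 21 weeks).
No other chain overtakes it, so the finish is 21 weeks.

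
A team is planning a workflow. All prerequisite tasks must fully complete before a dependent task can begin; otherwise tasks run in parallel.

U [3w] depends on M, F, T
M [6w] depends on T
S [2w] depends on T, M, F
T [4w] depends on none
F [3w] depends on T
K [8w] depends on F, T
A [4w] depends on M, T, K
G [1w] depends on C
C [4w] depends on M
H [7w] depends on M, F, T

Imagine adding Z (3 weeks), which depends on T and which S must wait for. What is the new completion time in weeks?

19

Originally the schedule takes 19 weeks.
With Z inserted, S now waits for max(T, M, F, Z).
New critical path: T→F→K→A = 4+3+8+4 = 19 ⇒ 19 weeks.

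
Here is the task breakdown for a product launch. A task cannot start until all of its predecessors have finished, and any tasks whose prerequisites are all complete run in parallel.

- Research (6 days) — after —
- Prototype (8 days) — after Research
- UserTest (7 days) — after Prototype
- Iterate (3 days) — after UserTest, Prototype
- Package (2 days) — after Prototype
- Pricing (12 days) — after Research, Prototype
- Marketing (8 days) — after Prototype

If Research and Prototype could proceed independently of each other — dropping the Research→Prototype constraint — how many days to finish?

Before: longest chain Research→Prototype→Pricing = 6+8+12 = 26, finish 26.
Without Research→Prototype, Prototype's earliest start moves from 6 to 0.
The longest chain is now Prototype→Pricing = 8+12 = 20, so the job takes 20 days.

20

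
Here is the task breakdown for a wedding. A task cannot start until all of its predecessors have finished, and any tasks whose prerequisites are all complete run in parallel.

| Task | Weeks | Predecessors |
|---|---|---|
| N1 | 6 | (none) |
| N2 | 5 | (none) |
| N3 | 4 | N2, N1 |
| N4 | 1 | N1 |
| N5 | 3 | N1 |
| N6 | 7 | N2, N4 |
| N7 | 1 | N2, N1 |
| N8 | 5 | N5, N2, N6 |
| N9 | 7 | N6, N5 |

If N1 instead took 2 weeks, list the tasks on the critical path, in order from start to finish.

N2, N6, N9

The binding path is N1→N4→N6→N9 = 6+1+7+7 = 21; finish at 21 weeks.
Since N1 is critical, the -4 change carries straight to that chain (now 17 weeks).
Now N2→N6→N9 = 5+7+7 = 19 is longest, so the finish becomes 19 weeks.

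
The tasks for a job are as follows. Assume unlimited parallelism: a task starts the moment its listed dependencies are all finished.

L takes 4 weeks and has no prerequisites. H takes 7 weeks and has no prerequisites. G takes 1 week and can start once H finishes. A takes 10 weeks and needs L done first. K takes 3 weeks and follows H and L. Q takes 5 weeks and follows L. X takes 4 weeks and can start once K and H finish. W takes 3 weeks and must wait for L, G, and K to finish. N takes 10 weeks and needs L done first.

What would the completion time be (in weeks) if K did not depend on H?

Before: longest chain L→A = 4+10 = 14, finish 14.
Without H→K, K's earliest start moves from 7 to 4.
New critical path: L→A = 4+10 = 14 ⇒ 14 weeks.

14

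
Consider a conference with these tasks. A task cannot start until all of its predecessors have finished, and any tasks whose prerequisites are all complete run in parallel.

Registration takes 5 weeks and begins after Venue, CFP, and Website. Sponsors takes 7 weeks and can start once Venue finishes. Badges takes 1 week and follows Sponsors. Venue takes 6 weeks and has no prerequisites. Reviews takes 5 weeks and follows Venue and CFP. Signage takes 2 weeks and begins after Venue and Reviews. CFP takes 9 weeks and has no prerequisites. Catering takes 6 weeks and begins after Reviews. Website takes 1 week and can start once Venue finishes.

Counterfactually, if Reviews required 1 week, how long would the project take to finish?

16

Critical path before the change: CFP→Reviews→Catering = 9+5+6 = 20 giving 20 weeks.
Reviews is on the critical path; changing it to 1 makes that path 16 weeks.
That remains the longest chain; total 16 weeks.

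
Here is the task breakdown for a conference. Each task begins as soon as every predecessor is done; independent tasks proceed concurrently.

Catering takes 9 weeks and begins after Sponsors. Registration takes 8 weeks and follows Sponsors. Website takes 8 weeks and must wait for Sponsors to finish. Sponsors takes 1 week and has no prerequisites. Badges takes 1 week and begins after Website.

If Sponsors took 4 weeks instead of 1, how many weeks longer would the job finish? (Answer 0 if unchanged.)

3

Baseline: Sponsors→Website→Badges = 1+8+1 = 10 → 10 weeks.
Sponsors is on the critical path; changing it to 4 makes that path 13 weeks.
That remains the longest chain; total 13 weeks.
Change in finish: 13 − 10 = +3 weeks.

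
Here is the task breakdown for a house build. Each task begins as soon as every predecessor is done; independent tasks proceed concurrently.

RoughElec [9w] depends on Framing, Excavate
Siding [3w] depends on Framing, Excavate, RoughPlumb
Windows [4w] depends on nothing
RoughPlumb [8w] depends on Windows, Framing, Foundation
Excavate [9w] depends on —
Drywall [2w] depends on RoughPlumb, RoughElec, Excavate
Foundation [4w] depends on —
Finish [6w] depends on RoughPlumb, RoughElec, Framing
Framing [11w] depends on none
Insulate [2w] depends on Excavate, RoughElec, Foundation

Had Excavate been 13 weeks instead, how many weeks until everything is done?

28

Critical path before the change: Framing→RoughElec→Finish = 11+9+6 = 26 giving 26 weeks.
The longest path through Excavate is only 24 weeks, so Excavate has float 2.
Now Excavate→RoughElec→Finish = 13+9+6 = 28 is longest, so the finish becomes 28 weeks.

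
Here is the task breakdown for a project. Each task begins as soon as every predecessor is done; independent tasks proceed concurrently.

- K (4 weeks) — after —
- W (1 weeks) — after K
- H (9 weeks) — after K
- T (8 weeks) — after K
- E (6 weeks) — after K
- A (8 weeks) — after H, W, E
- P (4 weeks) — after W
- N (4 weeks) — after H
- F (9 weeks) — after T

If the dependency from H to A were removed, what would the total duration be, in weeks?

Before: longest chain K→H→A = 4+9+8 = 21, finish 21.
Without H→A, A's earliest start moves from 13 to 10.
The longest chain is now K→T→F = 4+8+9 = 21, so the project takes 21 weeks.

21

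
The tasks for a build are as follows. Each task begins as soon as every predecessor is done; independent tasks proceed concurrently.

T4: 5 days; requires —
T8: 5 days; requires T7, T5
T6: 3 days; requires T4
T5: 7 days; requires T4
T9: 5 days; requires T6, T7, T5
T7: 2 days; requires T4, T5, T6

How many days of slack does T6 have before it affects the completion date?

Critical path: T4→T5→T7→T8 = 5+7+2+5 = 19, so the finish is 19 days.
Longest path through T6: 15 days (earliest finish 8, latest finish 12).
Float = 19 − 15 = 4.

4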